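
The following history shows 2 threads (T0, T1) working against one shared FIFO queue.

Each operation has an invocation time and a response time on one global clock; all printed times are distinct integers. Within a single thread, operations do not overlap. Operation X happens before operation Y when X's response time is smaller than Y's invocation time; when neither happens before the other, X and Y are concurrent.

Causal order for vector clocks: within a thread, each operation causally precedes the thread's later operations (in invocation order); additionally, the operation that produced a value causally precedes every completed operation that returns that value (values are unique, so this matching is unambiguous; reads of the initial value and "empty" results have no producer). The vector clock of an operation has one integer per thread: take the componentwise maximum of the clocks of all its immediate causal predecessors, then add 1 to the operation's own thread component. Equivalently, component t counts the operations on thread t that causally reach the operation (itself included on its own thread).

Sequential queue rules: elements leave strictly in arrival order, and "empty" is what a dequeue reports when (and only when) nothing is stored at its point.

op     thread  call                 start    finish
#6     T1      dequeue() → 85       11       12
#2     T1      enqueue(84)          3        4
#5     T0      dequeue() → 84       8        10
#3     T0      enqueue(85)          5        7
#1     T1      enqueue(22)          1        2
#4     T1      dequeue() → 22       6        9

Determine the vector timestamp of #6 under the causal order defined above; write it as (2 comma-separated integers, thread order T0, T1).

(1, 4)

#1 (invocation 1): nothing precedes it; T1's component alone gives (0, 1)
#3 (invocation 5): nothing precedes it; T0's component alone gives (1, 0)
#2, invoked 3, takes VC(#1)=(0, 1) under max, adds 1 for T1 → (0, 2)
#4, invoked 6, takes VC(#1)=(0, 1), VC(#2)=(0, 2) under max, adds 1 for T1 → (0, 3)
#5, invoked 8, takes VC(#2)=(0, 2), VC(#3)=(1, 0) under max, adds 1 for T0 → (2, 2)
#6, invoked 11, takes VC(#3)=(1, 0), VC(#4)=(0, 3) under max, adds 1 for T1 → (1, 4)
target: VC(#6) = (1, 4)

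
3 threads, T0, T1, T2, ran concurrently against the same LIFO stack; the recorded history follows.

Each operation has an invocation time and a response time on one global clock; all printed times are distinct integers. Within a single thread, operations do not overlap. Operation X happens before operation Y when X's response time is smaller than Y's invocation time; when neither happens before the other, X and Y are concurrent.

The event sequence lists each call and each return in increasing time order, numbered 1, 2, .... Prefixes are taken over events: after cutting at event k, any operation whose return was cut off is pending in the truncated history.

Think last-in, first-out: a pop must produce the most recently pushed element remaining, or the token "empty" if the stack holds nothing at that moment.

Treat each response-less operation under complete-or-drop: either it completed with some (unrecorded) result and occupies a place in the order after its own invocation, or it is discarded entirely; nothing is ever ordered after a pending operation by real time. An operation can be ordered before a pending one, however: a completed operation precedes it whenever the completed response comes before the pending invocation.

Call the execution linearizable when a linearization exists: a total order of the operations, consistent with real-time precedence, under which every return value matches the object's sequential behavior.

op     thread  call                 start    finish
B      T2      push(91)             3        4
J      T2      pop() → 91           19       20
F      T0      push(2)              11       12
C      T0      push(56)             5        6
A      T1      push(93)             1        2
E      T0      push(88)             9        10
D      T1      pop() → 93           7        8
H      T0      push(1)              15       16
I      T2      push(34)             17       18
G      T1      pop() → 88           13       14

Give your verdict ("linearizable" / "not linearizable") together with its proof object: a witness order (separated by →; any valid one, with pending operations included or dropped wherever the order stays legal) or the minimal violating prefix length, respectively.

not linearizable — minimal violating prefix: 8 events

already the first 8 events (up to D's response at time 8) admit no linearization; the first 7 still do
exactly one order of the 4 completed ops respects real time; the LIFO stack replay fails
take A, B, C, D: step 4 already fails, because D pop() → 93 cannot occur there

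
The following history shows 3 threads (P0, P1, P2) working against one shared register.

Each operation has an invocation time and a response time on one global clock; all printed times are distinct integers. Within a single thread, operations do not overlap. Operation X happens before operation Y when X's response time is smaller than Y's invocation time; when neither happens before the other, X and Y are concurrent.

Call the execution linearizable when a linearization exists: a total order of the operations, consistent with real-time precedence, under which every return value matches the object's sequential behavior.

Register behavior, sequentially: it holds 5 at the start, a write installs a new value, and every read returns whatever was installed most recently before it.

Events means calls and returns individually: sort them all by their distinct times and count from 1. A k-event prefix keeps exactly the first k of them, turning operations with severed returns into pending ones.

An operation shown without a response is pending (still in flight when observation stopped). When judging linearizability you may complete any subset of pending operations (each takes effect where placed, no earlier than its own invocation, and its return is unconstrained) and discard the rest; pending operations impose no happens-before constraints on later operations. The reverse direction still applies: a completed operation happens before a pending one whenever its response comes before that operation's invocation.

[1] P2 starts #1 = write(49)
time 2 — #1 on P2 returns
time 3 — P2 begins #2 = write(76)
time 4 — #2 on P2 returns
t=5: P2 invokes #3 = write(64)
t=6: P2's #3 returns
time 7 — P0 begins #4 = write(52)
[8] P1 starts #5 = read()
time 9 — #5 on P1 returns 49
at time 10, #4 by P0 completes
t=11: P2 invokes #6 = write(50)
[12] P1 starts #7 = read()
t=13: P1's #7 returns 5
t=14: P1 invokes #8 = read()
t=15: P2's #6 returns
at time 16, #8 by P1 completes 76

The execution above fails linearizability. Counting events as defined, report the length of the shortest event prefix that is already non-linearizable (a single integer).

9

events 1..8 are linearizable; a witness order is #1, #2, #3:
step 1: #1 write(49) — value 49
step 2: #2 write(76) — value 76
step 3: #3 write(64) — value 64
adding event 9 (#5 responds at 9) leaves no legal real-time order
completion choices over the 1 pending operation (#4) were checked; none helps
take #1, #2, #3, #5 (pending dropped): step 4 already fails, because #5 read() → 49 cannot occur there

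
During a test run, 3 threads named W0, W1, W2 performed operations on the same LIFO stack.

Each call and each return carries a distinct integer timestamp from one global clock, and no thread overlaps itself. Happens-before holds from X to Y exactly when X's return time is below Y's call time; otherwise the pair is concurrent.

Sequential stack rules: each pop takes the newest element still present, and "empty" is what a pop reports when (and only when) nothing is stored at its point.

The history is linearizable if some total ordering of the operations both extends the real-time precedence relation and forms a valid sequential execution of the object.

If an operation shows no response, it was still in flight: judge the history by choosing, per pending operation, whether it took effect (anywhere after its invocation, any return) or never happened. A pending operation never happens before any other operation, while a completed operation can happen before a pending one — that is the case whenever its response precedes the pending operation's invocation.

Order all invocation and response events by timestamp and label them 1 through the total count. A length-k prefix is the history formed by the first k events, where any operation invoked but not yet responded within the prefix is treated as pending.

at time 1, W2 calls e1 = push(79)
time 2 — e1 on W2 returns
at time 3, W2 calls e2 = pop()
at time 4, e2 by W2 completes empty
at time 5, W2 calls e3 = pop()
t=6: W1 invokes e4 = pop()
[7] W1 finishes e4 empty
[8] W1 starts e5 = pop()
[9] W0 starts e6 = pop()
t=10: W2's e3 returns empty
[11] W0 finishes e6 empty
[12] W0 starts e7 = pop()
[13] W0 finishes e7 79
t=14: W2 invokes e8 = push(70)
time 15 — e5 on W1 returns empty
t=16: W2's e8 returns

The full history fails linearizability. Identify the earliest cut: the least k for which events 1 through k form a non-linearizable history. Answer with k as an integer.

4

a valid linearization of events 1..3 exists, for instance e1:
step 1: e1 push(79) — stack <79>
at event 4 (e2's time-4 response) nothing linearizes any more
one such order, e1, e2, breaks at step 2 where e2 pop() → empty is illegal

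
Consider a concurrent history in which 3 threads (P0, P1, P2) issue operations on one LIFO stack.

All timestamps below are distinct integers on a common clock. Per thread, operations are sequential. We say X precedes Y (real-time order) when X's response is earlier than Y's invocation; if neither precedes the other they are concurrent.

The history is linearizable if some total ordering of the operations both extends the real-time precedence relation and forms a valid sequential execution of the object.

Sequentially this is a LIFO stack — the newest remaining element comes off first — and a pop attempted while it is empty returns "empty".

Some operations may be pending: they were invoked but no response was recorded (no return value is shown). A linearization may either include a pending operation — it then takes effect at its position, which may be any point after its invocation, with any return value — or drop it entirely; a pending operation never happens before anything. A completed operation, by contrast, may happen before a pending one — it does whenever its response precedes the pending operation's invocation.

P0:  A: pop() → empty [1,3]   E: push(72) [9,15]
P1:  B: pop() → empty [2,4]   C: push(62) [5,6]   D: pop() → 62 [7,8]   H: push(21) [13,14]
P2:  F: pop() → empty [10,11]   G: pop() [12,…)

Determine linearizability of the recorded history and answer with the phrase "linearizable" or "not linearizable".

a witness: A, B, C, D, F, E, G, H
step 1: A pop() → empty — stack <>
step 2: B pop() → empty — stack <>
step 3: C push(62) — stack <62>
step 4: D pop() → 62 — stack <>
step 5: F pop() → empty — stack <>
step 6: E push(72) — stack <72>
step 7: G pop() (pending, included) — stack <>
step 8: H push(21) — stack <21>

linearizable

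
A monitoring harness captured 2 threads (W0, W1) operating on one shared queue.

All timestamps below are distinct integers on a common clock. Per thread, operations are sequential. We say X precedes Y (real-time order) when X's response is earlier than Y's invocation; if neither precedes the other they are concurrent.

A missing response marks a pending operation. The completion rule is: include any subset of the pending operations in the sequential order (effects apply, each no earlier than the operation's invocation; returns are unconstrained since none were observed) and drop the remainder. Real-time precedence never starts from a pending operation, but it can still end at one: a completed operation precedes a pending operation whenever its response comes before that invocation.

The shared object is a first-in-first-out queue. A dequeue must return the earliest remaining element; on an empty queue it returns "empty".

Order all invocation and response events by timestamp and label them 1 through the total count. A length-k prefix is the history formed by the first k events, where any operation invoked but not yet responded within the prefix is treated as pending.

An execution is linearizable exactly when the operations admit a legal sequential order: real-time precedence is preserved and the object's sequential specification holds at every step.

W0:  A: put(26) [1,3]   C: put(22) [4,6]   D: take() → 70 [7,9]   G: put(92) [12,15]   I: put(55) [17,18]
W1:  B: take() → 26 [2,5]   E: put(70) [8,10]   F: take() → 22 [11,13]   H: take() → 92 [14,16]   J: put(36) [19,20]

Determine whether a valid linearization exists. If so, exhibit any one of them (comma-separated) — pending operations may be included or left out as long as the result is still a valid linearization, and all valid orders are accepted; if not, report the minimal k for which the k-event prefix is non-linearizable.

not linearizable — minimal violating prefix: 9 events

through event 8 a valid linearization exists; event 9 (D responding at time 9) ends that
checked exhaustively: 3 real-time-consistent orders of 4 completed operations, zero legal queue replays
every completion of the 1 pending operation (E) was checked; none linearizes
sample order A, B, C, D (pending dropped) stalls at step 4 — D take() → 70 has no legal effect
sample order A, C, B, D (pending dropped) stalls at step 4 — D take() → 70 has no legal effect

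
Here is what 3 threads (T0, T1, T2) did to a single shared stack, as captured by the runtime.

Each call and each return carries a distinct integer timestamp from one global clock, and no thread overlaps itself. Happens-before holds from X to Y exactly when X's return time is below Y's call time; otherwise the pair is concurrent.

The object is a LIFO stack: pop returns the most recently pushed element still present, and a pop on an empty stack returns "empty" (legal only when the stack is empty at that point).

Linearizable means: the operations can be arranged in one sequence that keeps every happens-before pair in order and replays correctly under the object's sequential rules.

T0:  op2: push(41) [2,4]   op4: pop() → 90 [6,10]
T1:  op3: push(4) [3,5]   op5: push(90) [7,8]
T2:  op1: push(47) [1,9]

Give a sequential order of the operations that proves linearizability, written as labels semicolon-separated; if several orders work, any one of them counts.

op1; op2; op3; op5; op4

1. op1 push(47), leaving stack <47>
2. op2 push(41), leaving stack <47,41>
3. op3 push(4), leaving stack <47,41,4>
4. op5 push(90), leaving stack <47,41,4,90>
5. op4 pop() → 90, leaving stack <47,41,4>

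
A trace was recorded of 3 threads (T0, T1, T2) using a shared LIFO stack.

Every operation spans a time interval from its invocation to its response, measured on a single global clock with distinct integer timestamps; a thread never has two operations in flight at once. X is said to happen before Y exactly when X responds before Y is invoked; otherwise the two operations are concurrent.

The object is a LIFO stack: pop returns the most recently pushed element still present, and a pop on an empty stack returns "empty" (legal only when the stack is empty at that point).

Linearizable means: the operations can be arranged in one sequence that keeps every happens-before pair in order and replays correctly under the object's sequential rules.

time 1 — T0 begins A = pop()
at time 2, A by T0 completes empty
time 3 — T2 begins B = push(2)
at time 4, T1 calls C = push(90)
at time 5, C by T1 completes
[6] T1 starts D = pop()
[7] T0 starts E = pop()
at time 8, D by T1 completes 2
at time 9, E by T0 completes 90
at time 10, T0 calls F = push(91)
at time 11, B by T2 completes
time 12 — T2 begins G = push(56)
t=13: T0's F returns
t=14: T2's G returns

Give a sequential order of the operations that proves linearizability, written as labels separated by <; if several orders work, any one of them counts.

A < B < C < E < D < F < G

step 1: A pop() → empty — stack <>
step 2: B push(2) — stack <2>
step 3: C push(90) — stack <2,90>
step 4: E pop() → 90 — stack <2>
step 5: D pop() → 2 — stack <>
step 6: F push(91) — stack <91>
step 7: G push(56) — stack <91,56>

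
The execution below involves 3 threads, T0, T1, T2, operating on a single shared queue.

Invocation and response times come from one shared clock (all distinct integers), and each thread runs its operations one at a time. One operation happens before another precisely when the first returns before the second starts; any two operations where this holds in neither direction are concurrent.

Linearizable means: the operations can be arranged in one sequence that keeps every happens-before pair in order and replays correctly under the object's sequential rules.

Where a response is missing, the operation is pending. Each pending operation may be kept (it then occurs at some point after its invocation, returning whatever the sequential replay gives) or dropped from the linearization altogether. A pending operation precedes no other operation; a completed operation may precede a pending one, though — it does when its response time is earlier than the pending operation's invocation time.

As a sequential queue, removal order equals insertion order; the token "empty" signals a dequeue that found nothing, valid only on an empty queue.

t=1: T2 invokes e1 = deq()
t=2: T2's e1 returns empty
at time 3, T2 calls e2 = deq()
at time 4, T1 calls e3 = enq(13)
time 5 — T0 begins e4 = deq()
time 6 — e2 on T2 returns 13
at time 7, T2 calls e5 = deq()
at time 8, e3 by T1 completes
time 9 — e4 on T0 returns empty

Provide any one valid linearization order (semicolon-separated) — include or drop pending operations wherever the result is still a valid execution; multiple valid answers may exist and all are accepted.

e1; e3; e2; e4

1. e1 deq() → empty, leaving queue <>
2. e3 enq(13), leaving queue <13>
3. e2 deq() → 13, leaving queue <>
4. e4 deq() → empty, leaving queue <>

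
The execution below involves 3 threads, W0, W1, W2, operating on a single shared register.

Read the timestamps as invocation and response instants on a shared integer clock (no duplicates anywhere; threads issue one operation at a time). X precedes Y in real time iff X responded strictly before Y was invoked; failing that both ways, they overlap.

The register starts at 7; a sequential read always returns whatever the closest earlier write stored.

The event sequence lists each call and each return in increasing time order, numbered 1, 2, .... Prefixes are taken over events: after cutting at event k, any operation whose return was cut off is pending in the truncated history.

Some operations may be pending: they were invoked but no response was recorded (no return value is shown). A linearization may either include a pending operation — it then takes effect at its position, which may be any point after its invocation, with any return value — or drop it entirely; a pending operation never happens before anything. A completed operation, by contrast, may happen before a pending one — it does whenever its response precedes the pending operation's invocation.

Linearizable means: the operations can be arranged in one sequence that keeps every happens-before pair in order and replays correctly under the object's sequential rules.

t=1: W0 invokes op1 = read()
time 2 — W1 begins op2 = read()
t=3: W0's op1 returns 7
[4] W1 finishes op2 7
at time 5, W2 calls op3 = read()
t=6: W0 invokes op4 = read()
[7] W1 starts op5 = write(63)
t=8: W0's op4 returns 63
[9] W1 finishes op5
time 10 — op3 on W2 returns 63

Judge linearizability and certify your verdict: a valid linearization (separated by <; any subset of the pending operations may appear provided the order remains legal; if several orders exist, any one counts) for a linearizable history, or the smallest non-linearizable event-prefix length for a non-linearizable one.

step 1: op1 read() → 7 — value 7
step 2: op2 read() → 7 — value 7
step 3: op5 write(63) — value 63
step 4: op3 read() → 63 — value 63
step 5: op4 read() → 63 — value 63

linearizable — witness: op1 < op2 < op5 < op3 < op4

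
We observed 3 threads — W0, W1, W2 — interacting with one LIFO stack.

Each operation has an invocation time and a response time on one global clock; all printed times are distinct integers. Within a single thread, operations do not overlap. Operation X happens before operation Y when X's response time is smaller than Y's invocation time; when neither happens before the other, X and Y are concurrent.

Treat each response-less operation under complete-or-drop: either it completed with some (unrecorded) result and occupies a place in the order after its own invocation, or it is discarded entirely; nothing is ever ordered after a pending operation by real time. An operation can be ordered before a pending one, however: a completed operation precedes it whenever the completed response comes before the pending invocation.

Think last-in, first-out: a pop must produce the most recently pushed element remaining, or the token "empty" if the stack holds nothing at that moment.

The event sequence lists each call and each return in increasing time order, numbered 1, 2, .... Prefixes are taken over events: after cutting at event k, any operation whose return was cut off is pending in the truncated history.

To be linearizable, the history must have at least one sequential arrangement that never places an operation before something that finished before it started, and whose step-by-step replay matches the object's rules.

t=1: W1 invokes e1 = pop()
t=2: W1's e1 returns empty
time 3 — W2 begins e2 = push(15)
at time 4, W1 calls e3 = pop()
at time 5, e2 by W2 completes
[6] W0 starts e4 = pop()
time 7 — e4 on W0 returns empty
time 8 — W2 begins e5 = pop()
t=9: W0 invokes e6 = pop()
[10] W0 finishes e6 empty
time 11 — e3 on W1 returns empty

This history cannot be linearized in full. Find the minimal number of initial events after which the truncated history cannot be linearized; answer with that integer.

events 1..10 are still linearizable — one witness is e1, e2, e3, e4, e5, e6:
1. e1 pop() → empty, leaving stack <>
2. e2 push(15), leaving stack <15>
3. e3 pop() (pending, included), leaving stack <>
4. e4 pop() → empty, leaving stack <>
5. e5 pop() (pending, included), leaving stack <>
6. e6 pop() → empty, leaving stack <>
once event 11 joins (e3's response, time 11), exhaustive search finds no witness
every completion of the 1 pending operation (e5) was checked; none linearizes
one such order, e1, e2, e3, e4, e6 (pending dropped), breaks at step 3 where e3 pop() → empty is illegal
one such order, e1, e2, e4, e3, e6 (pending dropped), breaks at step 3 where e4 pop() → empty is illegal

11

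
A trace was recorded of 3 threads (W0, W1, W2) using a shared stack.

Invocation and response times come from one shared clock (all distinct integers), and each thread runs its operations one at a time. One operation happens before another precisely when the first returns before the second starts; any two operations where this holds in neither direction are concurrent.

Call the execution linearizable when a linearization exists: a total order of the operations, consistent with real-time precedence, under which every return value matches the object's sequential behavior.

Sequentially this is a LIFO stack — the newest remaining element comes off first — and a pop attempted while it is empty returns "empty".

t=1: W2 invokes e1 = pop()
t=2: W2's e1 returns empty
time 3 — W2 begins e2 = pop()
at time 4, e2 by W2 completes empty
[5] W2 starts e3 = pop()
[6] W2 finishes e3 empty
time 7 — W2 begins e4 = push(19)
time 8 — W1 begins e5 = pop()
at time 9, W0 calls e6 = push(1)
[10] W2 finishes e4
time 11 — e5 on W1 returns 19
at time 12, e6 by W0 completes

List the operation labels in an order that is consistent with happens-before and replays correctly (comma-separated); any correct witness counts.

e1, e2, e3, e4, e5, e6

step 1: e1 pop() → empty — stack <>
step 2: e2 pop() → empty — stack <>
step 3: e3 pop() → empty — stack <>
step 4: e4 push(19) — stack <19>
step 5: e5 pop() → 19 — stack <>
step 6: e6 push(1) — stack <1>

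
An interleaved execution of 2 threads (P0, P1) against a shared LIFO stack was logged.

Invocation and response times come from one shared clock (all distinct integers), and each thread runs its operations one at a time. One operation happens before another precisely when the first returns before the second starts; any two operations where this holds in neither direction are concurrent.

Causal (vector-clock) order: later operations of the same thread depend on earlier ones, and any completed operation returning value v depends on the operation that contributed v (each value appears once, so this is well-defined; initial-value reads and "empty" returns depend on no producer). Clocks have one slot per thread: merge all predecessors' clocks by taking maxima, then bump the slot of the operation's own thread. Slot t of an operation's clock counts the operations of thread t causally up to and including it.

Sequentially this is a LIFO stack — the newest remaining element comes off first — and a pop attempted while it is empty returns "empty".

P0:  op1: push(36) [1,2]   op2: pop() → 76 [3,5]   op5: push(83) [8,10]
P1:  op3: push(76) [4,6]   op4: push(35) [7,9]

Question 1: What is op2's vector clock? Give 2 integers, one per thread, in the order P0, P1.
(2, 1)

op3 (invocation 4): nothing precedes it; P1's component alone gives (0, 1)
op1 (invocation 1): nothing precedes it; P0's component alone gives (1, 0)
merge at op4 (invoked 7): VC(op3)=(0, 1), own-thread bump on P1 → (0, 2)
merge at op2 (invoked 3): VC(op1)=(1, 0), VC(op3)=(0, 1), own-thread bump on P0 → (2, 1)
merge at op5 (invoked 8): VC(op2)=(2, 1), own-thread bump on P0 → (3, 1)
target: VC(op2) = (2, 1)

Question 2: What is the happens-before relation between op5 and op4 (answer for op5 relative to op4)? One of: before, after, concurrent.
concurrent

op5 spans [8,10], op4 spans [7,9]
the intervals overlap in both directions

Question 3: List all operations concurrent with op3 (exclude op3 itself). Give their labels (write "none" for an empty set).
op2

concurrent with op3 ([4,6]): every op whose interval crosses 4..6
op1 [1,2]: before
op2 [3,5]: concurrent
op4 [7,9]: after
op5 [8,10]: after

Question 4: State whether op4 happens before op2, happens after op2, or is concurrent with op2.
after

op4 spans [7,9], op2 spans [3,5]
resp(op2)=5 < inv(op4)=7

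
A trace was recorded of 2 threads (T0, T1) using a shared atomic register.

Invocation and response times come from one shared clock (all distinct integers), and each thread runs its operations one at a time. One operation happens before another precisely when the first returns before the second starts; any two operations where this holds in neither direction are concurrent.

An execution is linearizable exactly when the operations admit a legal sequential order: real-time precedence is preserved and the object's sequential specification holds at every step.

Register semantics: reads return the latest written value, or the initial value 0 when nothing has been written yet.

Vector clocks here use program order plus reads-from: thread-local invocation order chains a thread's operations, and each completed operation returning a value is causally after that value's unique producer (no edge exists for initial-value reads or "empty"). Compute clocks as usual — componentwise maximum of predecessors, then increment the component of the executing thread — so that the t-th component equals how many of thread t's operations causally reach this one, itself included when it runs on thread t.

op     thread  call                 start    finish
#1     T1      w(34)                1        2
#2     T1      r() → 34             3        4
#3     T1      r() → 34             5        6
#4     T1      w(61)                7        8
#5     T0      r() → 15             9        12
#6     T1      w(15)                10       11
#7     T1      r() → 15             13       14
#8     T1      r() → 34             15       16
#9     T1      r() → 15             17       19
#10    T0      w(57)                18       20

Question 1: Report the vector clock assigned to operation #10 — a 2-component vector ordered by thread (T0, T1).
Answer: (2, 5)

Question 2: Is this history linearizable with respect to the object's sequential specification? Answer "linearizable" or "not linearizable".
not linearizable

prefix check: 1..15 passes, 1..16 fails once #8's time-16 response joins
every one of the 2 real-time-consistent orders over 8 completed atomic register ops fails the sequential spec
take #1, #2, #3, #4, #5, #6, #7, #8: step 5 already fails, because #5 r() → 15 cannot occur there
take #1, #2, #3, #4, #6, #5, #7, #8: step 8 already fails, because #8 r() → 34 cannot occur there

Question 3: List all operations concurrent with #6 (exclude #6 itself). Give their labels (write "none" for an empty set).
Answer: #5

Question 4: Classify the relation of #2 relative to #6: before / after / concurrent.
Answer: before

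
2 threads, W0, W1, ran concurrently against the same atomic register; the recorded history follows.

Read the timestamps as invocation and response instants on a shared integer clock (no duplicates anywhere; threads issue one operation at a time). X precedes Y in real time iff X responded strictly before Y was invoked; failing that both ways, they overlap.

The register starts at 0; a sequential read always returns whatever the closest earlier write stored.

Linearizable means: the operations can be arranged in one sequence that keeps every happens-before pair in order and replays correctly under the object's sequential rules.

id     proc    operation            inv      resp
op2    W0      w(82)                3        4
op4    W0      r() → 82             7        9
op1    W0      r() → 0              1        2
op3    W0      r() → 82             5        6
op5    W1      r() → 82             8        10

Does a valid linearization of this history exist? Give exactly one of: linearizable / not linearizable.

linearizable

one valid linearization: op1, op2, op3, op4, op5
step 1: op1 r() → 0 — value 0
step 2: op2 w(82) — value 82
step 3: op3 r() → 82 — value 82
step 4: op4 r() → 82 — value 82
step 5: op5 r() → 82 — value 82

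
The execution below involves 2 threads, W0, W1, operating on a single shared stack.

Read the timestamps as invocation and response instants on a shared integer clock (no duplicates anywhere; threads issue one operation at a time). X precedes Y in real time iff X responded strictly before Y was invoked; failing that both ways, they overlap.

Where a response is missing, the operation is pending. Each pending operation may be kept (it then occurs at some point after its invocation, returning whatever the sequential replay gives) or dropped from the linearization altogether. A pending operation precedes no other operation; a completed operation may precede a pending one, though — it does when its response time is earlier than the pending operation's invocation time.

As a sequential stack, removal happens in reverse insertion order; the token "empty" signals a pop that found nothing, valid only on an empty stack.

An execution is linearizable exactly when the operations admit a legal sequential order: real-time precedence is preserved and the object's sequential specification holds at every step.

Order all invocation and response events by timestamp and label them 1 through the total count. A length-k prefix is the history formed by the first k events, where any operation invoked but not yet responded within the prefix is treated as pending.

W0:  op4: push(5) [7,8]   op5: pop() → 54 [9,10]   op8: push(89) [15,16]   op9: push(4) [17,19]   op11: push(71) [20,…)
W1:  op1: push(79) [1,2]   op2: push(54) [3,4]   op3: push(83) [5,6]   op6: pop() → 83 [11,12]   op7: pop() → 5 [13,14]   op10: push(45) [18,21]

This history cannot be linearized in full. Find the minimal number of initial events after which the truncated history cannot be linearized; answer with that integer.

events 1..9 are still linearizable — one witness is op1, op2, op3, op4:
step 1: op1 push(79) — stack <79>
step 2: op2 push(54) — stack <79,54>
step 3: op3 push(83) — stack <79,54,83>
step 4: op4 push(5) — stack <79,54,83,5>
with event 10 included (op5 responding at time 10), all real-time-consistent orders fail
for example op1, op2, op3, op4, op5 fails at step 5: op5 pop() → 54 is not legal there

10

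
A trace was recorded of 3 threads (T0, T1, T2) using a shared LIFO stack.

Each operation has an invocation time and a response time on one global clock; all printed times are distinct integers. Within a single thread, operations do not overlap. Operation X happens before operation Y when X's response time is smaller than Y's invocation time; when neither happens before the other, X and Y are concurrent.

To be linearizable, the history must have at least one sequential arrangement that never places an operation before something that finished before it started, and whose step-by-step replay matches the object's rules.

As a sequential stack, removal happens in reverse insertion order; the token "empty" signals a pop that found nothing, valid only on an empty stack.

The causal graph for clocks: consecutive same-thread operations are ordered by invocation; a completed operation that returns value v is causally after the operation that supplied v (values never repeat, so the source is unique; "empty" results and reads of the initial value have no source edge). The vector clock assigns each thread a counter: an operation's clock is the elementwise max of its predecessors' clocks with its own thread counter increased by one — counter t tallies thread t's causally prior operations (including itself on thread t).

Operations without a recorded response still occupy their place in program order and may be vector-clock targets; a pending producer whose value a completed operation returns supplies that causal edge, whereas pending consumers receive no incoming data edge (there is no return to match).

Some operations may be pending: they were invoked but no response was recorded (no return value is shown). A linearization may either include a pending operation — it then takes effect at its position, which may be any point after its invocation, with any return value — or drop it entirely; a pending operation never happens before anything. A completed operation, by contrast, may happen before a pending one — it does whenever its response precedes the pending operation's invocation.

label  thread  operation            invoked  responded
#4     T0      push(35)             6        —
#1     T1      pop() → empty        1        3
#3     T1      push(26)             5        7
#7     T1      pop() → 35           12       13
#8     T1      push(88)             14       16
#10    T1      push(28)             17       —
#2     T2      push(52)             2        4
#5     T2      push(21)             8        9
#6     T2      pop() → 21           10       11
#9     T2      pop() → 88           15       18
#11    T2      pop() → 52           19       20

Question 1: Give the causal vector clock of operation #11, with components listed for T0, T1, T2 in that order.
Answer: (1, 4, 5)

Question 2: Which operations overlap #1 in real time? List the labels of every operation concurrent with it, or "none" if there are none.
Answer: #2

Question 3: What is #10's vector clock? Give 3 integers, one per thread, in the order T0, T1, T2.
Answer: (1, 5, 0)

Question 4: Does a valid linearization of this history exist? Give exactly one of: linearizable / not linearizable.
not linearizable

already the first 20 events (up to #11's response at time 20) admit no linearization; the first 19 still do
9 completed operations, 4 real-time-consistent orders — every LIFO stack replay fails
include/drop combinations of the 2 pending operations (#4, #10) were all tried; none helps
for example #1, #2, #3, #5, #6, #7, #8, #9, #11 (pending dropped) fails at step 6: #7 pop() → 35 is not legal there
for example #1, #2, #3, #5, #6, #7, #9, #8, #11 (pending dropped) fails at step 6: #7 pop() → 35 is not legal there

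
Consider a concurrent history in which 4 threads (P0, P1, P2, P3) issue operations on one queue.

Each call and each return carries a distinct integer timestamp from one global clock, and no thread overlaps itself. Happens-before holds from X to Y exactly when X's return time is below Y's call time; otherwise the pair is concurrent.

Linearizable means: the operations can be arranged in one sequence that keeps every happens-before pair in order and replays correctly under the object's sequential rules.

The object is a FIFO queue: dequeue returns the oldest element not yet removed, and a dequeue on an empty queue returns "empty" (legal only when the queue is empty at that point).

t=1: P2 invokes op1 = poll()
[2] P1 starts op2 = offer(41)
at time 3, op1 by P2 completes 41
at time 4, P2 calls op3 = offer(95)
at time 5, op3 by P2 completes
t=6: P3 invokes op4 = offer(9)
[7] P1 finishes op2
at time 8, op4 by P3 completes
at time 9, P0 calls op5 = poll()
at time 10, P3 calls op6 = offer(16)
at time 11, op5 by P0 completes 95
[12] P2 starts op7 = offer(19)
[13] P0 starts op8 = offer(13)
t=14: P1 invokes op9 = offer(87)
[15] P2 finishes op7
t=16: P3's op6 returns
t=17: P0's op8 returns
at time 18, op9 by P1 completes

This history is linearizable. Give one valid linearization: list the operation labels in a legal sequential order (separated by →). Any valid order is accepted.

1. op2 offer(41), leaving queue <41>
2. op1 poll() → 41, leaving queue <>
3. op3 offer(95), leaving queue <95>
4. op4 offer(9), leaving queue <95,9>
5. op5 poll() → 95, leaving queue <9>
6. op6 offer(16), leaving queue <9,16>
7. op7 offer(19), leaving queue <9,16,19>
8. op8 offer(13), leaving queue <9,16,19,13>
9. op9 offer(87), leaving queue <9,16,19,13,87>

op2 → op1 → op3 → op4 → op5 → op6 → op7 → op8 → op9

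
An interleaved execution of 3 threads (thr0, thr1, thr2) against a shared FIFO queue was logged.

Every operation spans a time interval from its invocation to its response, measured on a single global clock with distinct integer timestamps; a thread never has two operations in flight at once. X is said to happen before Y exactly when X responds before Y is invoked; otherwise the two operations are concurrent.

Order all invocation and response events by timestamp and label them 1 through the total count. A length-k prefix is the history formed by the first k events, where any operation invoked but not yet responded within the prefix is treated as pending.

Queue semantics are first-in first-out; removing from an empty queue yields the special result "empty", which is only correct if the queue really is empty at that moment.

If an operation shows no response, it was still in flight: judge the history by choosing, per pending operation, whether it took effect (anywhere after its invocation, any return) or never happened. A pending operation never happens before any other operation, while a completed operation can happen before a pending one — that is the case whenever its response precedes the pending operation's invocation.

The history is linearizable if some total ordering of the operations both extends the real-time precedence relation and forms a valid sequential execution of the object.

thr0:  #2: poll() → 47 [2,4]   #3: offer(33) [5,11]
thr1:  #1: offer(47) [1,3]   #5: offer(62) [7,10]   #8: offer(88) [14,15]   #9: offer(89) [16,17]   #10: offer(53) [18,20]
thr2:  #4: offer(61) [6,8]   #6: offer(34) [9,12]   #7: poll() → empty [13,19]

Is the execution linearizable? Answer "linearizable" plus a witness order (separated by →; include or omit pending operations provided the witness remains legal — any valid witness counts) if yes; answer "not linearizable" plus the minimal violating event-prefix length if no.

through event 18 a valid linearization exists; event 19 (#7 responding at time 19) ends that
the 9 completed operations admit 72 real-time orders; each fails the FIFO queue replay
completion choices over the 1 pending operation (#10) were checked; none helps
sample order #1, #2, #3, #4, #5, #6, #7, #8, #9 (pending dropped) stalls at step 7 — #7 poll() → empty has no legal effect
sample order #1, #2, #3, #4, #5, #6, #8, #7, #9 (pending dropped) stalls at step 8 — #7 poll() → empty has no legal effect

not linearizable — minimal violating prefix: 19 events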